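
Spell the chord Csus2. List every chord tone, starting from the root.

C – D – G

Csus2: suspended second on C.
C — root
D — major 2nd
G — perfect 5th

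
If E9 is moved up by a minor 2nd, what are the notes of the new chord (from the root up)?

Transposed root: E → F (minor 2nd up). So we spell F dominant ninth:
- root: F
- major 3rd: A
- perfect 5th: C
- minor 7th: Eb
- major 9th: G

F  A  C  Eb  G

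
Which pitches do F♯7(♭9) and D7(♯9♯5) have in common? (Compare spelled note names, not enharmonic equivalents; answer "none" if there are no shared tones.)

F♯7(♭9) = F#, A#, C#, E, G.
D7(♯9♯5) = D, F#, A#, C, E#.
Shared: F#, A#.

F#, A#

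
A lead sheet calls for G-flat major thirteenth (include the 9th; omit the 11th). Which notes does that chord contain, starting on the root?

G♭, B♭, D♭, F, A♭, E♭

G-flat major thirteenth: major thirteenth on G♭.
G♭ — root
B♭ — major 3rd
D♭ — perfect 5th
F — major 7th
A♭ — major 9th
E♭ — major 13th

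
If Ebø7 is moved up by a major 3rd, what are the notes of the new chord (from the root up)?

G, Bb, Db, F

Eb up a major 3rd → G. New chord: G half-diminished seventh.
root → G
3rd (minor 3rd) → Bb
5th (diminished 5th) → Db
7th (minor 7th) → F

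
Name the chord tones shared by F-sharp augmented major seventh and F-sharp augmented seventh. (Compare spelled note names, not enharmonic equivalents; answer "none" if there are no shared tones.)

F-sharp augmented major seventh = F-sharp, A-sharp, C-double-sharp, E-sharp.
F-sharp augmented seventh = F-sharp, A-sharp, C-double-sharp, E.
Shared: F-sharp, A-sharp, C-double-sharp.

F-sharp A-sharp C-double-sharp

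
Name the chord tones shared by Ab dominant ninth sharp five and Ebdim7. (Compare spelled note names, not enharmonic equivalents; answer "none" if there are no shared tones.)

Gb

Ab dominant ninth sharp five: Ab C E Gb Bb
Ebdim7: Eb Gb Bbb Dbb
Common to both → Gb.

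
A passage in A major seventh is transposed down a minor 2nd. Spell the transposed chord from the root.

A down a minor 2nd → G-sharp. New chord: G-sharp major seventh.
G-sharp — root
B-sharp — major 3rd
D-sharp — perfect 5th
F-double-sharp — major 7th

G-sharp  B-sharp  D-sharp  F-double-sharp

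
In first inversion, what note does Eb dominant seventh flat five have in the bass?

Eb dominant seventh flat five = Eb–G–Bbb–Db. First inversion → third in the bass = G.

G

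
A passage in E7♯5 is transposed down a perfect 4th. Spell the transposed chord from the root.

B, D♯, F𝄪, A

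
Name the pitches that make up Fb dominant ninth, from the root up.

Fb, Ab, Cb, Ebb, Gb

Root Fb, quality dominant ninth:
Fb — root
Ab — major 3rd
Cb — perfect 5th
Ebb — minor 7th
Gb — major 9th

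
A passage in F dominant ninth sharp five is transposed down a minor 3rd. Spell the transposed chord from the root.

D F-sharp A-sharp C E

A minor 3rd down from F is D, so the new chord is D dominant ninth sharp five.
D — root
F-sharp — major 3rd
A-sharp — augmented 5th
C — minor 7th
E — major 9th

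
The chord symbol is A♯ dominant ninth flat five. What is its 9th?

Root of A♯ dominant ninth flat five = A#. The 9th is a major 9th: A# up a major 9th → B#.

B#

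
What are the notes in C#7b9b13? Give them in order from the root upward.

C#7b9b13: dominant seventh flat nine flat thirteen on C#.
root → C#
3rd (major 3rd) → E#
5th (perfect 5th) → G#
7th (minor 7th) → B
9th (minor 9th) → D
13th (minor 13th) → A

C#, E#, G#, B, D, A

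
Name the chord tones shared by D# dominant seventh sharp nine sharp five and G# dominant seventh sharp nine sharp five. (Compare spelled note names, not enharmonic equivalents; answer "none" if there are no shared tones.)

D# dominant seventh sharp nine sharp five: D-sharp F-double-sharp A-double-sharp C-sharp E-double-sharp
G# dominant seventh sharp nine sharp five: G-sharp B-sharp D-double-sharp F-sharp A-double-sharp
Common to both → A-double-sharp.

A-double-sharp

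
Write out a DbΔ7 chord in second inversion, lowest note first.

DbΔ7 = Db–F–Ab–C; second inversion → fifth (Ab) lowest.

Ab – C – Db – F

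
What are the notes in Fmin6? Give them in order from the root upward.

F – Ab – C – D

Root F, quality minor sixth:
root → F
3rd (minor 3rd) → Ab
5th (perfect 5th) → C
6th (major 6th) → D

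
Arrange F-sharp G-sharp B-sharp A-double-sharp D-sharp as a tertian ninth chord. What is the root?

Arranged so that each adjacent pair is a third by letter name: G-sharp – B-sharp – D-sharp – F-sharp – A-double-sharp.
The bottom of that stack, G-sharp, is the root (this is G-sharp dominant seventh sharp nine).

G-sharp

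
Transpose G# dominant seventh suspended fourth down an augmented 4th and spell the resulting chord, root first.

D – G – A – C

G# down an augmented 4th → D. New chord: D dominant seventh suspended fourth.
D — root
G — perfect 4th
A — perfect 5th
C — minor 7th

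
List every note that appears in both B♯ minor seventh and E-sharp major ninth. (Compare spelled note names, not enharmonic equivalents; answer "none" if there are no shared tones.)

B♯ minor seventh = B-sharp, D-sharp, F-double-sharp, A-sharp.
E-sharp major ninth = E-sharp, G-double-sharp, B-sharp, D-double-sharp, F-double-sharp.
Shared: B-sharp, F-double-sharp.

B-sharp  F-double-sharp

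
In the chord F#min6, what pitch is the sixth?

D♯

F#min6 is built on F♯; its 6th is a major 6th above the root.
A sixth above F uses the letter D, and the major 6th above F♯ is D♯.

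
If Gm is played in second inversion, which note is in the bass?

Gm in root position is G–B♭–D.
Second inversion places the fifth in the bass, which is D.

D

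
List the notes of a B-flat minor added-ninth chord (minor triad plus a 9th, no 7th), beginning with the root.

B-flat minor added-ninth is a minor added-ninth built on Bb.
- root: Bb
- minor 3rd: Db
- perfect 5th: F
- major 9th: C

Bb – Db – F – C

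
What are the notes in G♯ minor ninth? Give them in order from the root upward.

G#, B, D#, F#, A#

Root G#, quality minor ninth:
root → G#
3rd (minor 3rd) → B
5th (perfect 5th) → D#
7th (minor 7th) → F#
9th (major 9th) → A#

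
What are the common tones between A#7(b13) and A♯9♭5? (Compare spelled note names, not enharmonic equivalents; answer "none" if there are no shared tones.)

A#7(b13) = A♯, C𝄪, E♯, G♯, F♯.
A♯9♭5 = A♯, C𝄪, E, G♯, B♯.
Shared: A♯, C𝄪, G♯.

A♯ – C𝄪 – G♯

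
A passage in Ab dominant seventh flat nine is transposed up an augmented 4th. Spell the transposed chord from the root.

D – F# – A – C – Eb

Ab up an augmented 4th → D. New chord: D dominant seventh flat nine.
Root: D
Major 3rd (3rd): F#
Perfect 5th (5th): A
Minor 7th (7th): C
Minor 9th (9th): Eb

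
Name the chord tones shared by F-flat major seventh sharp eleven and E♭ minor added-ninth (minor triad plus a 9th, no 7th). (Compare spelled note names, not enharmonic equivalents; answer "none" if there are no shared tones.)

F-flat major seventh sharp eleven: F-flat A-flat C-flat E-flat B-flat
E♭ minor added-ninth: E-flat G-flat B-flat F
Common to both → E-flat, B-flat.

E-flat, B-flat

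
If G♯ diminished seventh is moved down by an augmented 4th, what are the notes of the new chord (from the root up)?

An augmented 4th down from G-sharp is D, so the new chord is D diminished seventh.
root → D
3rd (minor 3rd) → F
5th (diminished 5th) → A-flat
7th (diminished 7th) → C-flat

D, F, A-flat, C-flat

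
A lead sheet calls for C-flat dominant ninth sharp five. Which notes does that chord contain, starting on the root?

C-flat – E-flat – G – B-double-flat – D-flat

Root C-flat, quality dominant ninth sharp five:
root → C-flat
3rd (major 3rd) → E-flat
5th (augmented 5th) → G
7th (minor 7th) → B-double-flat
9th (major 9th) → D-flat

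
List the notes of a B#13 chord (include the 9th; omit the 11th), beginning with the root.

B♯ D𝄪 F𝄪 A♯ C𝄪 G𝄪

Root B♯, quality dominant thirteenth:
root → B♯
3rd (major 3rd) → D𝄪
5th (perfect 5th) → F𝄪
7th (minor 7th) → A♯
9th (major 9th) → C𝄪
13th (major 13th) → G𝄪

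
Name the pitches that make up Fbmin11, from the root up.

Fbmin11: minor eleventh on Fb.
root → Fb
3rd (minor 3rd) → Abb
5th (perfect 5th) → Cb
7th (minor 7th) → Ebb
9th (major 9th) → Gb
11th (perfect 11th) → Bbb

Fb, Abb, Cb, Ebb, Gb, Bbb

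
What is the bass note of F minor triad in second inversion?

C

F minor triad in root position is F–A-flat–C.
Second inversion places the fifth in the bass, which is C.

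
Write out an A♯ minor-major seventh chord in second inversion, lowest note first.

E♯ G𝄪 A♯ C♯

In root position, A♯ minor-major seventh is A♯–C♯–E♯–G𝄪.
Second inversion puts the fifth (E♯) in the bass.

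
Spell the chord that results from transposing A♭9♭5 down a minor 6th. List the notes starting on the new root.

C E G♭ B♭ D

A♭ down a minor 6th → C. New chord: C dominant ninth flat five.
- root: C
- major 3rd: E
- diminished 5th: G♭
- minor 7th: B♭
- major 9th: D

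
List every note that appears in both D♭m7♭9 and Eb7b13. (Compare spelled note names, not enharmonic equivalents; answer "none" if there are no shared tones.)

D♭, C♭

D♭m7♭9 = D♭, F♭, A♭, C♭, E𝄫.
Eb7b13 = E♭, G, B♭, D♭, C♭.
Shared: D♭, C♭.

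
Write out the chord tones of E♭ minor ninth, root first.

E♭ minor ninth is a minor ninth built on Eb.
Eb — root
Gb — minor 3rd
Bb — perfect 5th
Db — minor 7th
F — major 9th

Eb – Gb – Bb – Db – F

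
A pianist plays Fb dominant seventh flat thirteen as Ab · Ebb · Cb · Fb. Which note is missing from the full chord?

The full Fb dominant seventh flat thirteen chord is Fb, Ab, Cb, Ebb, Dbb.
Comparing with the voicing, the minor 13th (13th) — Dbb — is absent.

Dbb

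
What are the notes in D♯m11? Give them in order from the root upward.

D#  F#  A#  C#  E#  G#

D♯m11: minor eleventh on D#.
Root: D#
Minor 3rd (3rd): F#
Perfect 5th (5th): A#
Minor 7th (7th): C#
Major 9th (9th): E#
Perfect 11th (11th): G#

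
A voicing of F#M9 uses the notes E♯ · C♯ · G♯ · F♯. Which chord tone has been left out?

The full F#M9 chord is F♯, A♯, C♯, E♯, G♯.
Comparing with the voicing, the major 3rd (3rd) — A♯ — is absent.

A♯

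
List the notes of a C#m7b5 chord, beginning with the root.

Root C#, quality half-diminished seventh:
Root: C#
Minor 3rd (3rd): E
Diminished 5th (5th): G
Minor 7th (7th): B

C#, E, G, B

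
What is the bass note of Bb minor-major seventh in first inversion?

Bb minor-major seventh in root position is B-flat–D-flat–F–A.
First inversion places the third in the bass, which is D-flat.

D-flat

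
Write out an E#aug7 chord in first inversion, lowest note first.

In root position, E#aug7 is E#–G##–B##–D#.
First inversion puts the third (G##) in the bass.

G##, B##, D#, E#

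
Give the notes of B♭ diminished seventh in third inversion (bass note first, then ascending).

A-double-flat B-flat D-flat F-flat

In root position, B♭ diminished seventh is B-flat–D-flat–F-flat–A-double-flat.
Third inversion puts the seventh (A-double-flat) in the bass.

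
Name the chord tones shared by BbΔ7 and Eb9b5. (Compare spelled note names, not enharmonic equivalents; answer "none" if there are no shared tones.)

F

BbΔ7: Bb D F A
Eb9b5: Eb G Bbb Db F
Common to both → F.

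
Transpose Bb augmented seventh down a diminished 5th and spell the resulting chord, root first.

E  G-sharp  B-sharp  D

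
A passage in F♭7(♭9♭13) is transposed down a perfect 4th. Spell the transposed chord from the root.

Transposed root: Fb → Cb (perfect 4th down). So we spell Cb dominant seventh flat nine flat thirteen:
Cb — root
Eb — major 3rd
Gb — perfect 5th
Bbb — minor 7th
Dbb — minor 9th
Abb — minor 13th

Cb, Eb, Gb, Bbb, Dbb, Abb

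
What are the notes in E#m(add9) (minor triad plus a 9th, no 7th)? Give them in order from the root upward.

E♯  G♯  B♯  F𝄪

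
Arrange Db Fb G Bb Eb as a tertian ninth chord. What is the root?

Arranged so that each adjacent pair is a third by letter name: Eb – G – Bb – Db – Fb.
The bottom of that stack, Eb, is the root (this is Eb dominant seventh flat nine).

Eb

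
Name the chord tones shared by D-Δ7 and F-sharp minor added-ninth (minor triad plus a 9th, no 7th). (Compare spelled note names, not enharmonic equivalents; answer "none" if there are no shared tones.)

A, C#

D-Δ7: D F A C#
F-sharp minor added-ninth: F# A C# G#
Common to both → A, C#.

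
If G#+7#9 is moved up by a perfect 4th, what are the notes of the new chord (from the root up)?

C# – E# – G## – B – D##

A perfect 4th up from G# is C#, so the new chord is C# dominant seventh sharp nine sharp five.
- root: C#
- major 3rd: E#
- augmented 5th: G##
- minor 7th: B
- augmented 9th: D##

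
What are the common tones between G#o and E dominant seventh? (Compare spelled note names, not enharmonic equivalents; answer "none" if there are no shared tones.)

G#o = G♯, B, D.
E dominant seventh = E, G♯, B, D.
Shared: G♯, B, D.

G♯  B  D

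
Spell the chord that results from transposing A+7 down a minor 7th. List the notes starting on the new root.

B  D♯  F𝄪  A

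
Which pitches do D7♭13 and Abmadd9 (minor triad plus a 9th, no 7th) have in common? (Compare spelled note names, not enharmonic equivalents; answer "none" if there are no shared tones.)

D7♭13: D F♯ A C B♭
Abmadd9: A♭ C♭ E♭ B♭
Common to both → B♭.

B♭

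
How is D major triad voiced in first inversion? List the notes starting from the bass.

F-sharp – A – D

In root position, D major triad is D–F-sharp–A.
First inversion puts the third (F-sharp) in the bass.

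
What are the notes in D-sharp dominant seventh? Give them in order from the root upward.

D-sharp dominant seventh: dominant seventh on D#.
- root: D#
- major 3rd: F##
- perfect 5th: A#
- minor 7th: C#

D#  F##  A#  C#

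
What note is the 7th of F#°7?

Eb

F#°7 is built on F#; its 7th is a diminished 7th above the root.
A seventh above F uses the letter E, and the diminished 7th above F# is Eb.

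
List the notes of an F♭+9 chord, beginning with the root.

F♭ – A♭ – C – E𝄫 – G♭

F♭+9: dominant ninth sharp five on F♭.
root → F♭
3rd (major 3rd) → A♭
5th (augmented 5th) → C
7th (minor 7th) → E𝄫
9th (major 9th) → G♭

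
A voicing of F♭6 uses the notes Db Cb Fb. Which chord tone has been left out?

Ab

The full F♭6 chord is Fb, Ab, Cb, Db.
Comparing with the voicing, the major 3rd (3rd) — Ab — is absent.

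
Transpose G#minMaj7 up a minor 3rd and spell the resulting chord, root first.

B, D, F#, A#

G# up a minor 3rd → B. New chord: B minor-major seventh.
Root: B
Minor 3rd (3rd): D
Perfect 5th (5th): F#
Major 7th (7th): A#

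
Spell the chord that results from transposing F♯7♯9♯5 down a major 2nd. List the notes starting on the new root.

E  G#  B#  D  F##

F# down a major 2nd → E. New chord: E dominant seventh sharp nine sharp five.
Root: E
Major 3rd (3rd): G#
Augmented 5th (5th): B#
Minor 7th (7th): D
Augmented 9th (9th): F##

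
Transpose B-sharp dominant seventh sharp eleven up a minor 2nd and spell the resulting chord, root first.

B# up a minor 2nd → C#. New chord: C# dominant seventh sharp eleven.
Root: C#
Major 3rd (3rd): E#
Perfect 5th (5th): G#
Minor 7th (7th): B
Augmented 11th (11th): F##

C#, E#, G#, B, F##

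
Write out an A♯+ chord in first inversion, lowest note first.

C## E## A#

In root position, A♯+ is A#–C##–E##.
First inversion puts the third (C##) in the bass.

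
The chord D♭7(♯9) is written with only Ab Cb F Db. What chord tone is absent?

The full D♭7(♯9) chord is Db, F, Ab, Cb, E.
Comparing with the voicing, the augmented 9th (9th) — E — is absent.

E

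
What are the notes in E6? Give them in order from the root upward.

E G# B C#

Root E, quality major sixth:
E — root
G# — major 3rd
B — perfect 5th
C# — major 6th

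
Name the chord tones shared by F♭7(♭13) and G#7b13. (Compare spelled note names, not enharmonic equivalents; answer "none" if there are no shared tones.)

F♭7(♭13) = Fb, Ab, Cb, Ebb, Dbb.
G#7b13 = G#, B#, D#, F#, E.
Shared: none.

none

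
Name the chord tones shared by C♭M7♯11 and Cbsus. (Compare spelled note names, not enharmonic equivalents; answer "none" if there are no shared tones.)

C♭ – G♭

C♭M7♯11: C♭ E♭ G♭ B♭ F
Cbsus: C♭ F♭ G♭
Common to both → C♭, G♭.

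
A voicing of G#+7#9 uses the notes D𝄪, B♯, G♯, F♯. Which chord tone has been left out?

G#+7#9 = G♯, B♯, D𝄪, F♯, A𝄪. The voicing lacks the 9th (augmented 9th), A𝄪.

A𝄪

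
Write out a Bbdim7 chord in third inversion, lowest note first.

Bbdim7 = B♭–D♭–F♭–A𝄫; third inversion → seventh (A𝄫) lowest.

A𝄫 B♭ D♭ F♭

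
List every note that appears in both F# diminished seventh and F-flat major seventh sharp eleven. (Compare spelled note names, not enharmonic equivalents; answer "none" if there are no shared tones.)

F# diminished seventh = F♯, A, C, E♭.
F-flat major seventh sharp eleven = F♭, A♭, C♭, E♭, B♭.
Shared: E♭.

E♭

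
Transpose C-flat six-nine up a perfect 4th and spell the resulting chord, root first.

Transposed root: C-flat → F-flat (perfect 4th up). So we spell F-flat six-nine:
root → F-flat
3rd (major 3rd) → A-flat
5th (perfect 5th) → C-flat
6th (major 6th) → D-flat
9th (major 9th) → G-flat

F-flat A-flat C-flat D-flat G-flat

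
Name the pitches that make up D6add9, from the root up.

D F♯ A B E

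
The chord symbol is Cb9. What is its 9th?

Db

Cb9 is built on Cb; its 9th is a major 9th above the root.
A second above C uses the letter D, and the major 9th above Cb is Db.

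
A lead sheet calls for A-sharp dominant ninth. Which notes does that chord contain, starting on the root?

A# – C## – E# – G# – B#

A-sharp dominant ninth: dominant ninth on A#.
Root: A#
Major 3rd (3rd): C##
Perfect 5th (5th): E#
Minor 7th (7th): G#
Major 9th (9th): B#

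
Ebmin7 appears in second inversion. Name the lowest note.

Ebmin7 = Eb–Gb–Bb–Db. Second inversion → fifth in the bass = Bb.

Bb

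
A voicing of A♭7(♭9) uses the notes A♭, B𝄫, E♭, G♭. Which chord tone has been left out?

A♭7(♭9) = A♭, C, E♭, G♭, B𝄫. The voicing lacks the 3rd (major 3rd), C.

C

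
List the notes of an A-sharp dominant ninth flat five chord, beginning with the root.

A-sharp dominant ninth flat five: dominant ninth flat five on A♯.
Root: A♯
Major 3rd (3rd): C𝄪
Diminished 5th (5th): E
Minor 7th (7th): G♯
Major 9th (9th): B♯

A♯ C𝄪 E G♯ B♯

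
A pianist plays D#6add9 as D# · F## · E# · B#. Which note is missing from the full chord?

A#

The full D#6add9 chord is D#, F##, A#, B#, E#.
Comparing with the voicing, the perfect 5th (5th) — A# — is absent.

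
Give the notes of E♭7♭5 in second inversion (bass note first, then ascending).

Bbb, Db, Eb, G

E♭7♭5 = Eb–G–Bbb–Db; second inversion → fifth (Bbb) lowest.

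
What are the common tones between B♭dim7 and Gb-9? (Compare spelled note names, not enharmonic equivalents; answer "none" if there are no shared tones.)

Db  Fb

B♭dim7 = Bb, Db, Fb, Abb.
Gb-9 = Gb, Bbb, Db, Fb, Ab.
Shared: Db, Fb.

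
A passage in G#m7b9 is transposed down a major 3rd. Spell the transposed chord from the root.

E  G  B  D  F

Transposed root: G# → E (major 3rd down). So we spell E minor seventh flat nine:
- root: E
- minor 3rd: G
- perfect 5th: B
- minor 7th: D
- minor 9th: F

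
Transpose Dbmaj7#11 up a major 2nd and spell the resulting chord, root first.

Transposed root: Db → Eb (major 2nd up). So we spell Eb major seventh sharp eleven:
- root: Eb
- major 3rd: G
- perfect 5th: Bb
- major 7th: D
- augmented 11th: A

Eb G Bb D A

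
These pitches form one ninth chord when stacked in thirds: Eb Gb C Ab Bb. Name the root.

Ab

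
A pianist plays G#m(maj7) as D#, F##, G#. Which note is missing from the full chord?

B

The full G#m(maj7) chord is G#, B, D#, F##.
Comparing with the voicing, the minor 3rd (3rd) — B — is absent.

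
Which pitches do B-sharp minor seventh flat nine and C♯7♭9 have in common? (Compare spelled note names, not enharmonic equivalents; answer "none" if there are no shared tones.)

C#

B-sharp minor seventh flat nine = B#, D#, F##, A#, C#.
C♯7♭9 = C#, E#, G#, B, D.
Shared: C#.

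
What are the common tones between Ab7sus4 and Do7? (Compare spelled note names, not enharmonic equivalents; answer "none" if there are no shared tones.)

Ab

Ab7sus4: Ab Db Eb Gb
Do7: D F Ab Cb
Common to both → Ab.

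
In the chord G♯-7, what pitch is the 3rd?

Root of G♯-7 = G#. The 3rd is a minor 3rd: G# up a minor 3rd → B.

B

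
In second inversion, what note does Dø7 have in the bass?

A♭

Dø7 in root position is D–F–A♭–C.
Second inversion places the fifth in the bass, which is A♭.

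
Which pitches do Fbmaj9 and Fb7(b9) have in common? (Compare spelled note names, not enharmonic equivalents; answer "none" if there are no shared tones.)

Fb  Ab  Cb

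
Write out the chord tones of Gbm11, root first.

G♭ B𝄫 D♭ F♭ A♭ C♭

Gbm11: minor eleventh on G♭.
Root: G♭
Minor 3rd (3rd): B𝄫
Perfect 5th (5th): D♭
Minor 7th (7th): F♭
Major 9th (9th): A♭
Perfect 11th (11th): C♭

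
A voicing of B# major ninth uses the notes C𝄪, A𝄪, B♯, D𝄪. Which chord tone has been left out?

F𝄪

B# major ninth = B♯, D𝄪, F𝄪, A𝄪, C𝄪. The voicing lacks the 5th (perfect 5th), F𝄪.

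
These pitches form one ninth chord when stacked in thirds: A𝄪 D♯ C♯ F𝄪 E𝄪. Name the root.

D♯

Stacking in thirds gives D♯ – F𝄪 – A𝄪 – C♯ – E𝄪, so D♯ is the root — D♯ dominant seventh sharp nine sharp five.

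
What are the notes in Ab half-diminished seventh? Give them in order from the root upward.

A♭ – C♭ – E𝄫 – G♭

Root A♭, quality half-diminished seventh:
Root: A♭
Minor 3rd (3rd): C♭
Diminished 5th (5th): E𝄫
Minor 7th (7th): G♭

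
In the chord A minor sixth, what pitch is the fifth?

E

A minor sixth is built on A; its 5th is a perfect 5th above the root.
A fifth above A uses the letter E, and the perfect 5th above A is E.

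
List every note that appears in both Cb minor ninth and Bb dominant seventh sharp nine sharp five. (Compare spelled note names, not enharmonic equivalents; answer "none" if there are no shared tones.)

none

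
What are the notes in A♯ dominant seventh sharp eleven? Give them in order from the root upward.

A#, C##, E#, G#, D##

A♯ dominant seventh sharp eleven is a dominant seventh sharp eleven built on A#.
A# — root
C## — major 3rd
E# — perfect 5th
G# — minor 7th
D## — augmented 11th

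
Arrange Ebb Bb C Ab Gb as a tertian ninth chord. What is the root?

Ab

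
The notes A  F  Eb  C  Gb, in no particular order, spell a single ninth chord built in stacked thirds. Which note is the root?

Arranged so that each adjacent pair is a third by letter name: F – A – C – Eb – Gb.
The bottom of that stack, F, is the root (this is F dominant seventh flat nine).

F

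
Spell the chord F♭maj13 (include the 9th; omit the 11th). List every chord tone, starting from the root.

F♭maj13 is a major thirteenth built on Fb.
Root: Fb
Major 3rd (3rd): Ab
Perfect 5th (5th): Cb
Major 7th (7th): Eb
Major 9th (9th): Gb
Major 13th (13th): Db

Fb, Ab, Cb, Eb, Gb, Db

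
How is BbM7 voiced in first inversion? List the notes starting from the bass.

In root position, BbM7 is Bb–D–F–A.
First inversion puts the third (D) in the bass.

D F A Bb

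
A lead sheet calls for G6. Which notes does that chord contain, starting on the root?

G, B, D, E

Root G, quality major sixth:
- root: G
- major 3rd: B
- perfect 5th: D
- major 6th: E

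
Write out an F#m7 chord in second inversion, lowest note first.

F#m7 = F♯–A–C♯–E; second inversion → fifth (C♯) lowest.

C♯, E, F♯, A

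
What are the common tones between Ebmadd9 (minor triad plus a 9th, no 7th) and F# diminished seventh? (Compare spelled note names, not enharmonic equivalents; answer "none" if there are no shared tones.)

Eb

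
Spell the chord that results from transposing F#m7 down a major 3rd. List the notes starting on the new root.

A major 3rd down from F# is D, so the new chord is D minor seventh.
Root: D
Minor 3rd (3rd): F
Perfect 5th (5th): A
Minor 7th (7th): C

D – F – A – C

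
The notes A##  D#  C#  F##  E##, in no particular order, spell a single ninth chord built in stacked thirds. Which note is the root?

Arranged so that each adjacent pair is a third by letter name: D# – F## – A## – C# – E##.
The bottom of that stack, D#, is the root (this is D# dominant seventh sharp nine sharp five).

D#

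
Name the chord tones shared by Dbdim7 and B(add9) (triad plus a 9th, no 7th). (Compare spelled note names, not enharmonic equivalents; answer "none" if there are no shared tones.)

none

Dbdim7: D♭ F♭ A𝄫 C𝄫
B(add9): B D♯ F♯ C♯
Common to both → none.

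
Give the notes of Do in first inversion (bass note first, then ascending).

In root position, Do is D–F–Ab.
First inversion puts the third (F) in the bass.

F  Ab  D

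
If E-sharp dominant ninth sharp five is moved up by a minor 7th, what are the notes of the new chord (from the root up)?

Transposed root: E-sharp → D-sharp (minor 7th up). So we spell D-sharp dominant ninth sharp five:
D-sharp — root
F-double-sharp — major 3rd
A-double-sharp — augmented 5th
C-sharp — minor 7th
E-sharp — major 9th

D-sharp, F-double-sharp, A-double-sharp, C-sharp, E-sharp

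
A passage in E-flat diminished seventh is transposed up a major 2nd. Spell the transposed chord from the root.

F, A-flat, C-flat, E-double-flat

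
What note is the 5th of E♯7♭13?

B#

E♯7♭13 is built on E#; its 5th is a perfect 5th above the root.
A fifth above E uses the letter B, and the perfect 5th above E# is B#.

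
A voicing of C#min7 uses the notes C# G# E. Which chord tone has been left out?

B

C#min7 = C#, E, G#, B. The voicing lacks the 7th (minor 7th), B.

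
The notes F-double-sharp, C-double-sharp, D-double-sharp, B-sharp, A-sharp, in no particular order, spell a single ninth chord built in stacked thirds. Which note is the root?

B-sharp

Arranged so that each adjacent pair is a third by letter name: B-sharp – D-double-sharp – F-double-sharp – A-sharp – C-double-sharp.
The bottom of that stack, B-sharp, is the root (this is B-sharp dominant ninth).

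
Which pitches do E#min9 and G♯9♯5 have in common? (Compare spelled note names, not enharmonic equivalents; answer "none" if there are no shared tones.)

E#min9 = E♯, G♯, B♯, D♯, F𝄪.
G♯9♯5 = G♯, B♯, D𝄪, F♯, A♯.
Shared: G♯, B♯.

G♯ B♯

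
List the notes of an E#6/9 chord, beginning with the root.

E# G## B# C## F##

Root E#, quality six-nine:
root → E#
3rd (major 3rd) → G##
5th (perfect 5th) → B#
6th (major 6th) → C##
9th (major 9th) → F##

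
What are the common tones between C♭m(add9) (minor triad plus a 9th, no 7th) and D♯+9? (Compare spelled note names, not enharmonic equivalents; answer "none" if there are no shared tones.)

none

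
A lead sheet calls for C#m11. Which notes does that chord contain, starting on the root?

C♯ E G♯ B D♯ F♯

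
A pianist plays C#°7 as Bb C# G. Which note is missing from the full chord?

The full C#°7 chord is C#, E, G, Bb.
Comparing with the voicing, the minor 3rd (3rd) — E — is absent.

E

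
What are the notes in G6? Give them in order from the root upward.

Root G, quality major sixth:
G — root
B — major 3rd
D — perfect 5th
E — major 6th

G  B  D  E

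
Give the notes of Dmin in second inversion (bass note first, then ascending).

Dmin = D–F–A; second inversion → fifth (A) lowest.

A  D  F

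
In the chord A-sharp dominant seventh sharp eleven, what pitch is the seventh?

Root of A-sharp dominant seventh sharp eleven = A♯. The 7th is a minor 7th: A♯ up a minor 7th → G♯.

G♯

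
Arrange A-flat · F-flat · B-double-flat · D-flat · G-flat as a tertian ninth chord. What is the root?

G-flat

Arranged so that each adjacent pair is a third by letter name: G-flat – B-double-flat – D-flat – F-flat – A-flat.
The bottom of that stack, G-flat, is the root (this is G-flat minor ninth).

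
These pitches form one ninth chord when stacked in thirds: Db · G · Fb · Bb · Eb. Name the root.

Eb

Arranged so that each adjacent pair is a third by letter name: Eb – G – Bb – Db – Fb.
The bottom of that stack, Eb, is the root (this is Eb dominant seventh flat nine).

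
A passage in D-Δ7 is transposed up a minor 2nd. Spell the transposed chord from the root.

A minor 2nd up from D is Eb, so the new chord is Eb minor-major seventh.
- root: Eb
- minor 3rd: Gb
- perfect 5th: Bb
- major 7th: D

Eb, Gb, Bb, D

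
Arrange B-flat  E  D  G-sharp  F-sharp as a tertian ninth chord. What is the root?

E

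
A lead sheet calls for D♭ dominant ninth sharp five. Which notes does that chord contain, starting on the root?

D♭ – F – A – C♭ – E♭

D♭ dominant ninth sharp five is a dominant ninth sharp five built on D♭.
Root: D♭
Major 3rd (3rd): F
Augmented 5th (5th): A
Minor 7th (7th): C♭
Major 9th (9th): E♭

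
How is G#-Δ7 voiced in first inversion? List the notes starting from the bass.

B D# F## G#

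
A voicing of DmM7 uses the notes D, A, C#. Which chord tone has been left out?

The full DmM7 chord is D, F, A, C#.
Comparing with the voicing, the minor 3rd (3rd) — F — is absent.

F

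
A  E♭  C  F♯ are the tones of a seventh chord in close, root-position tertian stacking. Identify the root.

Arranged so that each adjacent pair is a third by letter name: F♯ – A – C – E♭.
The bottom of that stack, F♯, is the root (this is F♯ diminished seventh).

F♯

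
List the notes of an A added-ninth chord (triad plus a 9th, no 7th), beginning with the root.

Root A, quality added-ninth:
root → A
3rd (major 3rd) → C-sharp
5th (perfect 5th) → E
9th (major 9th) → B

A C-sharp E B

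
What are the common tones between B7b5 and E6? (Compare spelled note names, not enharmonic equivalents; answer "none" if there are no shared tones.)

B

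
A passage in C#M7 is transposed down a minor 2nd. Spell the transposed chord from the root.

B#, D##, F##, A##

C# down a minor 2nd → B#. New chord: B# major seventh.
Root: B#
Major 3rd (3rd): D##
Perfect 5th (5th): F##
Major 7th (7th): A##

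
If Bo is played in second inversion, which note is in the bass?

F

Bo = B–D–F. Second inversion → fifth in the bass = F.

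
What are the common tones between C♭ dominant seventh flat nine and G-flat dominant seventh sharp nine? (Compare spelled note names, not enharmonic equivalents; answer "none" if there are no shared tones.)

G-flat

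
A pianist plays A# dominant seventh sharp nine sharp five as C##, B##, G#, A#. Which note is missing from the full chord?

E##

A# dominant seventh sharp nine sharp five = A#, C##, E##, G#, B##. The voicing lacks the 5th (augmented 5th), E##.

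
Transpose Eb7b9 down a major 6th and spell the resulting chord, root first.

Transposed root: E♭ → G♭ (major 6th down). So we spell G♭ dominant seventh flat nine:
root → G♭
3rd (major 3rd) → B♭
5th (perfect 5th) → D♭
7th (minor 7th) → F♭
9th (minor 9th) → A𝄫

G♭ – B♭ – D♭ – F♭ – A𝄫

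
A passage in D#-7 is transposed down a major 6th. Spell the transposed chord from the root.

F#, A, C#, E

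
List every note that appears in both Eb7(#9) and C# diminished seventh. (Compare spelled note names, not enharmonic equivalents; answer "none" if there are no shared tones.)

Eb7(#9): Eb G Bb Db F#
C# diminished seventh: C# E G Bb
Common to both → G, Bb.

G – Bb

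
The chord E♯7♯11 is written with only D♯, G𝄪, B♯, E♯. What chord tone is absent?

E♯7♯11 = E♯, G𝄪, B♯, D♯, A𝄪. The voicing lacks the 11th (augmented 11th), A𝄪.

A𝄪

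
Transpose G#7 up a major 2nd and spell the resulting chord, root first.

G# up a major 2nd → A#. New chord: A# dominant seventh.
A# — root
C## — major 3rd
E# — perfect 5th
G# — minor 7th

A#, C##, E#, G#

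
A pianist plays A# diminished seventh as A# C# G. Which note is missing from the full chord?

E

The full A# diminished seventh chord is A#, C#, E, G.
Comparing with the voicing, the diminished 5th (5th) — E — is absent.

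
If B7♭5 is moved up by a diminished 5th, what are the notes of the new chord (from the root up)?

Transposed root: B → F (diminished 5th up). So we spell F dominant seventh flat five:
root → F
3rd (major 3rd) → A
5th (diminished 5th) → Cb
7th (minor 7th) → Eb

F, A, Cb, Eb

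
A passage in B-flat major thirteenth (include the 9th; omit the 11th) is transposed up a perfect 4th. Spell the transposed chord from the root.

A perfect 4th up from Bb is Eb, so the new chord is Eb major thirteenth.
Eb — root
G — major 3rd
Bb — perfect 5th
D — major 7th
F — major 9th
C — major 13th

Eb – G – Bb – D – F – C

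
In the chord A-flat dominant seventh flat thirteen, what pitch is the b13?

F-flat

A-flat dominant seventh flat thirteen is built on A-flat; its 13th is a minor 13th above the root.
A sixth above A uses the letter F, and the minor 13th above A-flat is F-flat.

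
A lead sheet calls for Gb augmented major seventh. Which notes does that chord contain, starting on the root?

G-flat B-flat D F

Gb augmented major seventh: augmented major seventh on G-flat.
root → G-flat
3rd (major 3rd) → B-flat
5th (augmented 5th) → D
7th (major 7th) → F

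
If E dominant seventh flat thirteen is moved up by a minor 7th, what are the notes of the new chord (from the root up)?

D, F-sharp, A, C, B-flat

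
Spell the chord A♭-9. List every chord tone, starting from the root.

Ab, Cb, Eb, Gb, Bb

Root Ab, quality minor ninth:
root → Ab
3rd (minor 3rd) → Cb
5th (perfect 5th) → Eb
7th (minor 7th) → Gb
9th (major 9th) → Bb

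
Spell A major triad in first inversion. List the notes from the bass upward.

C♯, E, A

In root position, A major triad is A–C♯–E.
First inversion puts the third (C♯) in the bass.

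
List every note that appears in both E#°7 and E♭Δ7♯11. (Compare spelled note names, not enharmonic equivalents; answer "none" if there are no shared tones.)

D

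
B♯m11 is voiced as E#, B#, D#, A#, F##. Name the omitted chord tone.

The full B♯m11 chord is B#, D#, F##, A#, C##, E#.
Comparing with the voicing, the major 9th (9th) — C## — is absent.

C##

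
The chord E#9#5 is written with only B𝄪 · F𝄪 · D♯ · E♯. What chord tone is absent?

The full E#9#5 chord is E♯, G𝄪, B𝄪, D♯, F𝄪.
Comparing with the voicing, the major 3rd (3rd) — G𝄪 — is absent.

G𝄪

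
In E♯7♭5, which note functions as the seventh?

D#

Root of E♯7♭5 = E#. The 7th is a minor 7th: E# up a minor 7th → D#.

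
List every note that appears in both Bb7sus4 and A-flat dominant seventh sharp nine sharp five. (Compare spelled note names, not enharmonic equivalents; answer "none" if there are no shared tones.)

Bb7sus4 = Bb, Eb, F, Ab.
A-flat dominant seventh sharp nine sharp five = Ab, C, E, Gb, B.
Shared: Ab.

Ab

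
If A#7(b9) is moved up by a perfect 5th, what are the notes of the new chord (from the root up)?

E♯  G𝄪  B♯  D♯  F♯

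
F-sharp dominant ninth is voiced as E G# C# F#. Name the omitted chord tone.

F-sharp dominant ninth = F#, A#, C#, E, G#. The voicing lacks the 3rd (major 3rd), A#.

A#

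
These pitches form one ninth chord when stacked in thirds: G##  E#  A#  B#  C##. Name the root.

Stacking in thirds gives A# – C## – E# – G## – B#, so A# is the root — A# major ninth.

A#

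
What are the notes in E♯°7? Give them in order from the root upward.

E♯°7: diminished seventh on E#.
root → E#
3rd (minor 3rd) → G#
5th (diminished 5th) → B
7th (diminished 7th) → D

E# – G# – B – D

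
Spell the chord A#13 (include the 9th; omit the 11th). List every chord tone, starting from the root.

A#, C##, E#, G#, B#, F##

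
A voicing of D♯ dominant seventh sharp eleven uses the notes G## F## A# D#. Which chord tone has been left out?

C#

The full D♯ dominant seventh sharp eleven chord is D#, F##, A#, C#, G##.
Comparing with the voicing, the minor 7th (7th) — C# — is absent.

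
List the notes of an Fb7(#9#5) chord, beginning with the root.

Root Fb, quality dominant seventh sharp nine sharp five:
Fb — root
Ab — major 3rd
C — augmented 5th
Ebb — minor 7th
G — augmented 9th

Fb, Ab, C, Ebb, G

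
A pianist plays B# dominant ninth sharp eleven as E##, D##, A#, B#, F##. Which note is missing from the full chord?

B# dominant ninth sharp eleven = B#, D##, F##, A#, C##, E##. The voicing lacks the 9th (major 9th), C##.

C##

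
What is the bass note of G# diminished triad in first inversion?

G# diminished triad in root position is G#–B–D.
First inversion places the third in the bass, which is B.

B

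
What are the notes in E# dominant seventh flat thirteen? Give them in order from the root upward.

Root E-sharp, quality dominant seventh flat thirteen:
Root: E-sharp
Major 3rd (3rd): G-double-sharp
Perfect 5th (5th): B-sharp
Minor 7th (7th): D-sharp
Minor 13th (13th): C-sharp

E-sharp  G-double-sharp  B-sharp  D-sharp  C-sharp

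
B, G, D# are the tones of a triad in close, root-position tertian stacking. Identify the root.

Arranged so that each adjacent pair is a third by letter name: G – B – D#.
The bottom of that stack, G, is the root (this is G augmented triad).

G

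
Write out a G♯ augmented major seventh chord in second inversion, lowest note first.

D-double-sharp F-double-sharp G-sharp B-sharp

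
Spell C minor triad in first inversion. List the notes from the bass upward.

C minor triad = C–E♭–G; first inversion → third (E♭) lowest.

E♭, G, C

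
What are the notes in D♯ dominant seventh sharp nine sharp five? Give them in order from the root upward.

D♯ dominant seventh sharp nine sharp five is a dominant seventh sharp nine sharp five built on D♯.
Root: D♯
Major 3rd (3rd): F𝄪
Augmented 5th (5th): A𝄪
Minor 7th (7th): C♯
Augmented 9th (9th): E𝄪

D♯, F𝄪, A𝄪, C♯, E𝄪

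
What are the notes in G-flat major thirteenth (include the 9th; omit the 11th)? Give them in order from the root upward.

Gb – Bb – Db – F – Ab – Eb

Root Gb, quality major thirteenth:
Root: Gb
Major 3rd (3rd): Bb
Perfect 5th (5th): Db
Major 7th (7th): F
Major 9th (9th): Ab
Major 13th (13th): Eb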